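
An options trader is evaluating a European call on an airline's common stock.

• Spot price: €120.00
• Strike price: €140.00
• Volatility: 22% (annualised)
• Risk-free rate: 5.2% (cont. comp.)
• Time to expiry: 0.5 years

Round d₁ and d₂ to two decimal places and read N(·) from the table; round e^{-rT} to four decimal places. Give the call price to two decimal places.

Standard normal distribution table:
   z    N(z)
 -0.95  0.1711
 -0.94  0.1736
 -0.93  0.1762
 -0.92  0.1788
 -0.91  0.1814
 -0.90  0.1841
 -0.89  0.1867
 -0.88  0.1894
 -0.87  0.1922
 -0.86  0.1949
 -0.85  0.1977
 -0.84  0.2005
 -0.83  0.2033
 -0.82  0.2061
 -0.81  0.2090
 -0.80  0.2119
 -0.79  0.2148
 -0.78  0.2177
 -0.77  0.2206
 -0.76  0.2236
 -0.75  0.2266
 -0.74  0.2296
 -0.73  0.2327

σ√T = 0.22 × 0.7071 = 0.1556
d₁ = [ln(120/140) + (0.052 + 0.22²/2)·0.5] / 0.1556 = [-0.1542 + 0.0381] / 0.1556 = -0.7460 ≈ -0.75
d₂ = d₁ − σ√T = -0.7460 − 0.1556 = -0.9016 ≈ -0.90
e^(−rT) = e^(−0.052·0.5) = 0.9743
N(d₁) = N(-0.75) = 0.2266;  N(d₂) = N(-0.90) = 0.1841
C = 120·0.2266 − 140·0.9743·0.1841 = 27.1920 − 25.1116 = 2.0804

€2.08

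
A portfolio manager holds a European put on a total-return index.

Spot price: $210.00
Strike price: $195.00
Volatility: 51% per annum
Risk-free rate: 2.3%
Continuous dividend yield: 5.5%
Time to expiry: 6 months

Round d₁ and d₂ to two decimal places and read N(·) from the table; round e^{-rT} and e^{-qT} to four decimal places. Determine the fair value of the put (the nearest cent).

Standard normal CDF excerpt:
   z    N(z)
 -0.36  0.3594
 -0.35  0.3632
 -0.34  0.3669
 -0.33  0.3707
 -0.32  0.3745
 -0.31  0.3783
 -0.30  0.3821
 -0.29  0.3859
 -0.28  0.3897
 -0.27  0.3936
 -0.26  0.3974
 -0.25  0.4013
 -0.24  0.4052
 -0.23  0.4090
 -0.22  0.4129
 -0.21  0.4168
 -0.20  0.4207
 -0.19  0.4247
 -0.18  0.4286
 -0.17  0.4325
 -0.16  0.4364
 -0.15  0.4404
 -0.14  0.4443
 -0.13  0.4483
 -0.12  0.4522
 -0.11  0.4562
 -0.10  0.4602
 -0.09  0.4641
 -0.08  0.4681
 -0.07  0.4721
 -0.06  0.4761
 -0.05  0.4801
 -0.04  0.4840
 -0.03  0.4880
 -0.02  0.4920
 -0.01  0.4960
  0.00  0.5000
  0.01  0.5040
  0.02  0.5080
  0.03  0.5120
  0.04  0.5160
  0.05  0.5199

$22.97

σ√T = 0.51·√0.5 = 0.3606
d₁ = [ln(210/195) + (0.023 − 0.055 + ½·0.51²)·0.5] / (σ√T) = (0.0741 + 0.0490) / 0.3606 = 0.3414 ⇒ 0.34
d₂ = 0.3414 − 0.3606 = -0.0192 ⇒ -0.02
exp(−qT) = exp(−0.055·0.5) = 0.9729;  exp(−rT) = exp(−0.023·0.5) = 0.9886
N(−d₂) = N(0.02) = 0.5080;  N(−d₁) = N(-0.34) = 0.3669
P = 195·0.9886·0.5080 − 210·0.9729·0.3669 = 97.9307 − 74.9610 = 22.9697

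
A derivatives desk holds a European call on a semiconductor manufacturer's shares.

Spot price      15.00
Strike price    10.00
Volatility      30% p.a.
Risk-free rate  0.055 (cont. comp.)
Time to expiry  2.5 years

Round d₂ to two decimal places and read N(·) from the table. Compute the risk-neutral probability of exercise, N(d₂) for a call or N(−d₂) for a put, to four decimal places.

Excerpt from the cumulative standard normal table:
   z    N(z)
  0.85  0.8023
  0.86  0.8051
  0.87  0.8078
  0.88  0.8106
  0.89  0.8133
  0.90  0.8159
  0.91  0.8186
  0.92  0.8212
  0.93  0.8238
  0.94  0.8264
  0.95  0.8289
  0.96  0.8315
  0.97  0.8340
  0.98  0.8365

0.8186

σ√T = 0.3 × 1.5811 = 0.4743
ln(S/K) + (r + σ²/2)T = ln(15/10) + (0.055 + 0.3²/2)·2.5 = 0.4055 + 0.2500 = 0.6555
d₁ = 0.6555 / 0.4743 = 1.3818 → 1.38
d₂ = d₁ − σ√T = 1.3818 − 0.4743 = 0.9075 → 0.91
Pr(exercise) under Q = N(d₂) = 0.8186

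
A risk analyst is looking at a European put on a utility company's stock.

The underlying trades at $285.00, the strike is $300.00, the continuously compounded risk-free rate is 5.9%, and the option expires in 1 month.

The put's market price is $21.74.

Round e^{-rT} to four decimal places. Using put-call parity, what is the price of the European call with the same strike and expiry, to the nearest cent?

exp(−rT) = exp(−0.059·0.08333) = 0.9951
Put-call parity: C − P = S − K·e^(−rT) = 285 − 300·0.9951 = 285 − 298.5300 = -13.5300
C = P + (C − P) = 21.74 + (-13.5300) = 8.2100

$8.21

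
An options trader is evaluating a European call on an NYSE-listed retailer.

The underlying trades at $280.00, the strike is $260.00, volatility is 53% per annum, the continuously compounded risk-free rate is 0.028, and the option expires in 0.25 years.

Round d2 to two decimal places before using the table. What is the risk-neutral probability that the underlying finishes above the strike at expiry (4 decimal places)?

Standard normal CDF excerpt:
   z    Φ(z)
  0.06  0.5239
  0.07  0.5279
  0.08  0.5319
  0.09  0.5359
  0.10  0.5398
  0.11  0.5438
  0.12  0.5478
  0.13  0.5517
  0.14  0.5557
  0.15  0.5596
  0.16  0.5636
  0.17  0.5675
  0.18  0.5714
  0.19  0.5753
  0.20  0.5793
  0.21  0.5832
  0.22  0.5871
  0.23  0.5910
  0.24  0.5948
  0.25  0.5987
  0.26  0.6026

σ√T = 0.53·√0.25 = 0.2650
d₁ = [ln(280/260) + (0.028 + 0.53²/2)·0.25] / 0.2650 = [0.0741 + 0.0421] / 0.2650 = 0.4386 which rounds to 0.44
d₂ = d₁ − σ√T = 0.4386 − 0.2650 = 0.1736 which rounds to 0.17
Pr(exercise) under Q = N(d₂) = 0.5675

0.5675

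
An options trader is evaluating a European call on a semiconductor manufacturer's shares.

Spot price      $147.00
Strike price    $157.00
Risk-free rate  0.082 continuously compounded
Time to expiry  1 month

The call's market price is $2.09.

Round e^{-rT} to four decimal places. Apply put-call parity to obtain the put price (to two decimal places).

$11.02

e^(−rT) = e^(−0.082·0.08333) = 0.9932
Put-call parity: C − P = S − K·e^(−rT) = 147 − 157·0.9932 = 147 − 155.9324 = -8.9324
P = C − (C − P) = 2.09 − (-8.9324) = 11.0224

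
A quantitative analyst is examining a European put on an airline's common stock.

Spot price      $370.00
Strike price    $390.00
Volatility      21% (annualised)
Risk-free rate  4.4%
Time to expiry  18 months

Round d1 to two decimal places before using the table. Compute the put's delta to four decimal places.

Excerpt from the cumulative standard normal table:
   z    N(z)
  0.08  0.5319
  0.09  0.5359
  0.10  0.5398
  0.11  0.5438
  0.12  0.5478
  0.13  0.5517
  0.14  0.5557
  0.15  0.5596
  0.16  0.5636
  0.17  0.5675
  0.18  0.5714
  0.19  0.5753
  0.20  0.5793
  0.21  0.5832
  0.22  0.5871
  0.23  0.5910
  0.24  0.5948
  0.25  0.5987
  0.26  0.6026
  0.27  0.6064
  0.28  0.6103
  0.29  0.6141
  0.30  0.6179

T = 1.5;  σ√T = 0.2572
d₁ = [ln(370/390) + (0.044 + 0.21²/2)·1.5] / 0.2572 = [-0.0526 + 0.0991] / 0.2572 = 0.1805 which rounds to 0.18
N(d₁) = N(0.18) = 0.5714
Δ_put = N(d₁) − 1 = 0.5714 − 1 = -0.4286

-0.4286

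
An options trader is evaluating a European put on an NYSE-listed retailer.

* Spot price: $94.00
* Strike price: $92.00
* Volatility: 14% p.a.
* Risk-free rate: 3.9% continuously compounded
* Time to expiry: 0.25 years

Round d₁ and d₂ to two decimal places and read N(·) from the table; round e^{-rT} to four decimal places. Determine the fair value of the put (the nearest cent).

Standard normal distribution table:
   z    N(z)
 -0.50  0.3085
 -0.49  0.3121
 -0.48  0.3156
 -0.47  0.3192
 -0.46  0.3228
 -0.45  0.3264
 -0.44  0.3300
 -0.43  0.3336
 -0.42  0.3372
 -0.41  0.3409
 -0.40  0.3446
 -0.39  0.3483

T = 0.25;  σ√T = 0.0700
d₁ = [ln(94/92) + (0.039 + ½·0.14²)·0.25] / (σ√T) = (0.0215 + 0.0122) / 0.0700 = 0.4815 → 0.48
d₂ = 0.4815 − 0.0700 = 0.4115 → 0.41
e^(−rT) = e^(−0.039·0.25) = 0.9903
P = 92·0.9903·N(-0.41) − 94·N(-0.48) = 92·0.9903·0.3409 − 94·0.3156 = 31.0586 − 29.6664 = 1.3922

$1.39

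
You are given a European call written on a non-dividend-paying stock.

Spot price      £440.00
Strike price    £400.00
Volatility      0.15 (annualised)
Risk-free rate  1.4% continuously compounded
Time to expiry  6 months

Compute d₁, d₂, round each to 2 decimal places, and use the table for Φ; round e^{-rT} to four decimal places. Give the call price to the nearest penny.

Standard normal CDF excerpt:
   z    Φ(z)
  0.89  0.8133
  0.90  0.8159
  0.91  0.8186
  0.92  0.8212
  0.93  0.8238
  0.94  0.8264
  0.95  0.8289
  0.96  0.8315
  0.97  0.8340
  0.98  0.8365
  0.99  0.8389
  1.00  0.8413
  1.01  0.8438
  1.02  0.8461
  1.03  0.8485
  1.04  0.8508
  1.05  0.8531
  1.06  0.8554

σ√T = 0.15·√0.5 = 0.1061
ln(S/K) + (r + σ²/2)T = ln(440/400) + (0.014 + 0.15²/2)·0.5 = 0.0953 + 0.0126 = 0.1079
d₁ = 0.1079 / 0.1061 = 1.0176 ⇒ 1.02
d₂ = d₁ − σ√T = 1.0176 − 0.1061 = 0.9116 ⇒ 0.91
exp(−rT) = exp(−0.014·0.5) = 0.9930
N(d₁) = N(1.02) = 0.8461;  N(d₂) = N(0.91) = 0.8186
C = 440·0.8461 − 400·0.9930·0.8186 = 372.2840 − 325.1479 = 47.1361

£47.14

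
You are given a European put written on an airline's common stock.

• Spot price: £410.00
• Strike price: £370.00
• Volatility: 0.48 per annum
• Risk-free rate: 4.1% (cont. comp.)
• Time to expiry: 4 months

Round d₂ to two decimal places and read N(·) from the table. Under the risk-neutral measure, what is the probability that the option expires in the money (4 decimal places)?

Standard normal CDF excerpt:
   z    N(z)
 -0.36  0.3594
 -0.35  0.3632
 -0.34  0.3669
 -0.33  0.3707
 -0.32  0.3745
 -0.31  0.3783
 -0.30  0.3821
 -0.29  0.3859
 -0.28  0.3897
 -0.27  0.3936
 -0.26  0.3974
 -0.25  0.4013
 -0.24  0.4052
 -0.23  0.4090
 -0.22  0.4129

T = 0.3333;  σ√T = 0.2771
d₁ = [ln(410/370) + (0.041 + 0.48²/2)·0.3333] / 0.2771 = [0.1027 + 0.0521] / 0.2771 = 0.5583 which rounds to 0.56
d₂ = d₁ − σ√T = 0.5583 − 0.2771 = 0.2812 which rounds to 0.28
Pr(exercise) under Q = N(−d₂) = N(-0.28) = 0.3897

0.3897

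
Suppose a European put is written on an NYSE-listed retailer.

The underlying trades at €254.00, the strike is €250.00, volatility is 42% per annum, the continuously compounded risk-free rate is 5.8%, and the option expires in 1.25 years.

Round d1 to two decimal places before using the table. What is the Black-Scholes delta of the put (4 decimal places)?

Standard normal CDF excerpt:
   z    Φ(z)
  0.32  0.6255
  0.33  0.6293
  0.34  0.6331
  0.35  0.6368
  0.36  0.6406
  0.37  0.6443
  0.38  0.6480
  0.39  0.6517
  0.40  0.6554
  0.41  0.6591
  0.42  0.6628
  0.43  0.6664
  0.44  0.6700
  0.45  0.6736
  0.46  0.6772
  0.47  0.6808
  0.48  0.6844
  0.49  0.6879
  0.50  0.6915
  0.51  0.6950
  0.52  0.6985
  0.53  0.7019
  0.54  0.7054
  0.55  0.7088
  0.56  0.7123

σ√T = 0.42 × 1.1180 = 0.4696
ln(S/K) + (r + σ²/2)T = ln(254/250) + (0.058 + 0.42²/2)·1.25 = 0.0159 + 0.1827 = 0.1986
d₁ = 0.1986 / 0.4696 = 0.4230 → 0.42
N(d₁) = N(0.42) = 0.6628
Δ_put = N(d₁) − 1 = 0.6628 − 1 = -0.3372

-0.3372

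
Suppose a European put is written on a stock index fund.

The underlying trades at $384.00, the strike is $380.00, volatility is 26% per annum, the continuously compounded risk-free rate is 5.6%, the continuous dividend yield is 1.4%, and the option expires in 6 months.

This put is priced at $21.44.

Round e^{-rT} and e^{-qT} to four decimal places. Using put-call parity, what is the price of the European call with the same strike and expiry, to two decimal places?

exp(−qT) = exp(−0.014·0.5) = 0.9930;  exp(−rT) = exp(−0.056·0.5) = 0.9724
Put-call parity: C − P = S·e^(−qT) − K·e^(−rT) = 384·0.9930 − 380·0.9724 = 381.3120 − 369.5120 = 11.8000
C = P + (C − P) = 21.44 + (11.8000) = 33.2400

$33.24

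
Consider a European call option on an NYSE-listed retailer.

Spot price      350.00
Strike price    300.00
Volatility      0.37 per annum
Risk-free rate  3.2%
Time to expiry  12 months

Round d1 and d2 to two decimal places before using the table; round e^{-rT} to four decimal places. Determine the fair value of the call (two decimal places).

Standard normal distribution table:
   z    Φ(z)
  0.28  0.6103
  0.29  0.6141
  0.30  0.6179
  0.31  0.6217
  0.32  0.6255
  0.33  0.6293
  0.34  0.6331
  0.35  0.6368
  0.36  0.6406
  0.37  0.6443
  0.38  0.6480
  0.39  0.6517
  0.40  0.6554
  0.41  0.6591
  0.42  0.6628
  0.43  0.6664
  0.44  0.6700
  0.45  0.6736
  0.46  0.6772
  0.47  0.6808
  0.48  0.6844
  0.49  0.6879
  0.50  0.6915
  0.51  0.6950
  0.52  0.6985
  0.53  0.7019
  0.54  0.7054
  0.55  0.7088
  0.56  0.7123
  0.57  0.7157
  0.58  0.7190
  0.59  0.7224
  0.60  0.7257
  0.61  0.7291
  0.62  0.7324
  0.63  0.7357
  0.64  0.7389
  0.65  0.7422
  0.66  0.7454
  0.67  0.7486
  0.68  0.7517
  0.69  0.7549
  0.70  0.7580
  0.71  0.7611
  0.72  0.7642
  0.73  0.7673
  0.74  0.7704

82.48

σ√T = 0.37 × 1.0000 = 0.3700
ln(S/K) + (r + σ²/2)T = ln(350/300) + (0.032 + 0.37²/2)·1 = 0.1542 + 0.1004 = 0.2546
d₁ = 0.2546 / 0.3700 = 0.6881 ≈ 0.69
d₂ = d₁ − σ√T = 0.6881 − 0.3700 = 0.3181 ≈ 0.32
exp(−rT) = exp(−0.032·1) = 0.9685
N(d₁) = N(0.69) = 0.7549;  N(d₂) = N(0.32) = 0.6255
C = 350·0.7549 − 300·0.9685·0.6255 = 264.2150 − 181.7390 = 82.4760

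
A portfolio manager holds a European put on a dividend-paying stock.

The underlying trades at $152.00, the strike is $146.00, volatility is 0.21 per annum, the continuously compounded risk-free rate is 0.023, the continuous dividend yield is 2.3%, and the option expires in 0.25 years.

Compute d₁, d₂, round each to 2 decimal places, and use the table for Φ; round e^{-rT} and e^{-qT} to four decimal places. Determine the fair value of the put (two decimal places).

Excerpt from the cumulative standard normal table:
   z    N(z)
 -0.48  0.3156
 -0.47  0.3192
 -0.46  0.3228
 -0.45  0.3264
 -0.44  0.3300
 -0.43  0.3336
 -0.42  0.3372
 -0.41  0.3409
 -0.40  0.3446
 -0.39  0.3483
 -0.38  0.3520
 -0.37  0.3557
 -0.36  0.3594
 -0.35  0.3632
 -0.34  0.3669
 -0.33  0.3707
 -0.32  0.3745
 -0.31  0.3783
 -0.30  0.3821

$3.94

σ√T = 0.21·√0.25 = 0.1050
d₁ = [ln(152/146) + (0.023 − 0.023 + 0.21²/2)·0.25] / 0.1050 = [0.0403 + 0.0055] / 0.1050 = 0.4361 which rounds to 0.44
d₂ = d₁ − σ√T = 0.4361 − 0.1050 = 0.3311 which rounds to 0.33
e^(−qT) = e^(−0.023·0.25) = 0.9943;  e^(−rT) = e^(−0.023·0.25) = 0.9943
P = 146·0.9943·N(-0.33) − 152·0.9943·N(-0.44) = 146·0.9943·0.3707 − 152·0.9943·0.3300 = 53.8137 − 49.8741 = 3.9396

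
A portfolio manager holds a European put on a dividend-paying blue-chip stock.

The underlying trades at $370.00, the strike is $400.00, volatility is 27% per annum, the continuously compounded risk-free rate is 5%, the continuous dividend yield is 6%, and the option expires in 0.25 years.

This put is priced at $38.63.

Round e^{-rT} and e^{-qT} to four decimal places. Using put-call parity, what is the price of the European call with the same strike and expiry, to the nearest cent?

$8.08

exp(−qT) = exp(−0.06·0.25) = 0.9851;  exp(−rT) = exp(−0.05·0.25) = 0.9876
Put-call parity: C − P = S·e^(−qT) − K·e^(−rT) = 370·0.9851 − 400·0.9876 = 364.4870 − 395.0400 = -30.5530
C = P + (C − P) = 38.63 + (-30.5530) = 8.0770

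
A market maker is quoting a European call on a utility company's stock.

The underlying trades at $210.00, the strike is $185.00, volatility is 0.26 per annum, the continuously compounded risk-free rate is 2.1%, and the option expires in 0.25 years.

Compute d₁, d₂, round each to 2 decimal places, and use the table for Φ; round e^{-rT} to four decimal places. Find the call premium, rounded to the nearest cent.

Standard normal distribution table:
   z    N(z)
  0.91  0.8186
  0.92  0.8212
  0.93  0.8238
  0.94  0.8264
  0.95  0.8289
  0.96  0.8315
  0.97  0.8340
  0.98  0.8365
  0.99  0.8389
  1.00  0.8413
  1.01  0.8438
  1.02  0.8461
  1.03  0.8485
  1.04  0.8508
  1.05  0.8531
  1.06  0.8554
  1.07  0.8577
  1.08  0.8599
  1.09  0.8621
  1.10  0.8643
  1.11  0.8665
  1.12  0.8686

$28.03

σ√T = 0.26·√0.25 = 0.1300
ln(S/K) + (r + σ²/2)T = ln(210/185) + (0.021 + 0.26²/2)·0.25 = 0.1268 + 0.0137 = 0.1405
d₁ = 0.1405 / 0.1300 = 1.0804 ⇒ 1.08
d₂ = d₁ − σ√T = 1.0804 − 0.1300 = 0.9504 ⇒ 0.95
exp(−rT) = exp(−0.021·0.25) = 0.9948
N(d₁) = N(1.08) = 0.8599;  N(d₂) = N(0.95) = 0.8289
C = 210·0.8599 − 185·0.9948·0.8289 = 180.5790 − 152.5491 = 28.0299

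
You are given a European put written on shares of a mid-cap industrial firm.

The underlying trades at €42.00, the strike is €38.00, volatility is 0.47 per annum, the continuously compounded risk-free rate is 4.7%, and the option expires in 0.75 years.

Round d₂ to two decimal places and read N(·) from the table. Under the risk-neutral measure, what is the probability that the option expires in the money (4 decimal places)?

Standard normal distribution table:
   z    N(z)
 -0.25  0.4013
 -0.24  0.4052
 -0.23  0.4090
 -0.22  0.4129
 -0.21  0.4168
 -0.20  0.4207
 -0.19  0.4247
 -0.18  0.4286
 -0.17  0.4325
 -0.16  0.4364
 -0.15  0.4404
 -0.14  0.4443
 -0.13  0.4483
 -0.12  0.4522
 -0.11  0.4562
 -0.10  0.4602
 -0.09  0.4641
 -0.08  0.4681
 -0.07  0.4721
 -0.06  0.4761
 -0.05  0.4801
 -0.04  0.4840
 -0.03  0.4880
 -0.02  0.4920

0.4483

σ√T = 0.47 × 0.8660 = 0.4070
d₁ = [ln(42/38) + (0.047 + ½·0.47²)·0.75] / (σ√T) = (0.1001 + 0.1181) / 0.4070 = 0.5360 → 0.54
d₂ = 0.5360 − 0.4070 = 0.1290 → 0.13
Pr(exercise) under Q = N(−d₂) = N(-0.13) = 0.4483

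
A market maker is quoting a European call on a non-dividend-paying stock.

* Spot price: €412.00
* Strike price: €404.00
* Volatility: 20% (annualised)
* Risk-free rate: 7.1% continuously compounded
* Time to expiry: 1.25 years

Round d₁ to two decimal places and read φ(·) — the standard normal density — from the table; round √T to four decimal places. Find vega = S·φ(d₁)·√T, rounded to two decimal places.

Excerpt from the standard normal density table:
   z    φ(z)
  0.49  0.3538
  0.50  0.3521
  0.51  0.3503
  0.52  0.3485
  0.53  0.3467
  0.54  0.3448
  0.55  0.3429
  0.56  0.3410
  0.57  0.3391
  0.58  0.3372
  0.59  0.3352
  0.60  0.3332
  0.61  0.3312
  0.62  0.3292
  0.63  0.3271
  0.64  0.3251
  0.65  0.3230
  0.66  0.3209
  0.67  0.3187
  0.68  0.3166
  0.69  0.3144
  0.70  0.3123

153.48

σ√T = 0.2 × 1.1180 = 0.2236
d₁ = [ln(412/404) + (0.071 + ½·0.2²)·1.25] / (σ√T) = (0.0196 + 0.1137) / 0.2236 = 0.5964 → 0.60
√T = √1.25 = 1.1180
φ(d₁) = φ(0.60) = 0.3332
vega = S·φ(d₁)·√T = 412·0.3332·1.1180 = 153.4773
(The put has the same vega.)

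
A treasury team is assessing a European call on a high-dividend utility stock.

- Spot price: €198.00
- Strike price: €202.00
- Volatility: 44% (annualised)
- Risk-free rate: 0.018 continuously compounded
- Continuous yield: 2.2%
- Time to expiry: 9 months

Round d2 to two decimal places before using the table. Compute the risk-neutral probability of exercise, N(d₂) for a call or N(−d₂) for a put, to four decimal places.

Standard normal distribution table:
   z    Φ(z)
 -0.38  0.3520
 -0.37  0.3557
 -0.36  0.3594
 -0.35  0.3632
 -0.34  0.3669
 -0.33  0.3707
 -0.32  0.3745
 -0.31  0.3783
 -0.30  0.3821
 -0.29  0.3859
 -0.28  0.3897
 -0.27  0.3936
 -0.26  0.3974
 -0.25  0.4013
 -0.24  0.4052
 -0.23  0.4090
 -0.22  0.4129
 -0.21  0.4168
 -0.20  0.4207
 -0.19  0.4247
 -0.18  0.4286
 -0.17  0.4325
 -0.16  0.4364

σ√T = 0.44·√0.75 = 0.3811
d₁ = [ln(198/202) + (0.018 − 0.022 + 0.44²/2)·0.75] / 0.3811 = [-0.0200 + 0.0696] / 0.3811 = 0.1302 ≈ 0.13
d₂ = d₁ − σ√T = 0.1302 − 0.3811 = -0.2509 ≈ -0.25
Pr(exercise) under Q = N(d₂) = 0.4013

0.4013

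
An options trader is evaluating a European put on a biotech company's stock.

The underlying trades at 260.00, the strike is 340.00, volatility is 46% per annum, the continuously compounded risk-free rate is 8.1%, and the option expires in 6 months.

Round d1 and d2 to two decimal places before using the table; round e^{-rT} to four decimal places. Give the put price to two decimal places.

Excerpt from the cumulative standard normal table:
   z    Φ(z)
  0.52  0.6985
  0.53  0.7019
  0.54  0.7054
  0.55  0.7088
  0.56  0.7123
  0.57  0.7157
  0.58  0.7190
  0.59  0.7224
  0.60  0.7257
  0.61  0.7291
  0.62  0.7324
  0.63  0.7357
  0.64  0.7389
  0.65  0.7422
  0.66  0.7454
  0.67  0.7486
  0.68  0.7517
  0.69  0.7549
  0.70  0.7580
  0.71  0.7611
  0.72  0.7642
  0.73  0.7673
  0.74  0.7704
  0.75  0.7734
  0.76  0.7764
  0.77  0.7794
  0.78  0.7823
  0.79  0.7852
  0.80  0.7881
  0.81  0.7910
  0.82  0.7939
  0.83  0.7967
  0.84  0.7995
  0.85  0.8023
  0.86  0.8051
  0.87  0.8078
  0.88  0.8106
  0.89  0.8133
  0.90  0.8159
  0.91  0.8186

T = 0.5;  σ√T = 0.3253
d₁ = [ln(260/340) + (0.081 + 0.46²/2)·0.5] / 0.3253 = [-0.2683 + 0.0934] / 0.3253 = -0.5376 → -0.54
d₂ = d₁ − σ√T = -0.5376 − 0.3253 = -0.8629 → -0.86
e^(−rT) = e^(−0.081·0.5) = 0.9603
N(−d₂) = N(0.86) = 0.8051;  N(−d₁) = N(0.54) = 0.7054
P = 340·0.9603·0.8051 − 260·0.7054 = 262.8668 − 183.4040 = 79.4628

79.46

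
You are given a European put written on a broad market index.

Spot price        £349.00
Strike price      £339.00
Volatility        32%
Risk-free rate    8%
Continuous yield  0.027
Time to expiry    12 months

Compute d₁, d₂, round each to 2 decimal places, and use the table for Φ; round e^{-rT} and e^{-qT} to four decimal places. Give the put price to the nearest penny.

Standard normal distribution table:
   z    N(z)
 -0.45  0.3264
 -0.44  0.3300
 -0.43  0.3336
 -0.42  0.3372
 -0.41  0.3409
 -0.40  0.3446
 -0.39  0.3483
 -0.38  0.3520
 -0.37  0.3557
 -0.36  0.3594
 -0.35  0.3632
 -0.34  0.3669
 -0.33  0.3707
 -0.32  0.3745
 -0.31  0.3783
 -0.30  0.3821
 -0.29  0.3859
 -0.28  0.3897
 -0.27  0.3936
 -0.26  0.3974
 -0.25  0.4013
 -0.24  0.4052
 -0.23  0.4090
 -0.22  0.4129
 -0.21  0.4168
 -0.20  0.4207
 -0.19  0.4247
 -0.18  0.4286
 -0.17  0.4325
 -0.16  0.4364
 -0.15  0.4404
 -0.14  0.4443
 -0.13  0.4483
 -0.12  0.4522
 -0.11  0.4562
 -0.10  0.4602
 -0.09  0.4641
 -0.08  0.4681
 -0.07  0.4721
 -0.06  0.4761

£29.46

T = 1;  σ√T = 0.3200
d₁ = [ln(349/339) + (0.08 − 0.027 + 0.32²/2)·1] / 0.3200 = [0.0291 + 0.1042] / 0.3200 = 0.4165 ⇒ 0.42
d₂ = d₁ − σ√T = 0.4165 − 0.3200 = 0.0965 ⇒ 0.10
e^(−qT) = e^(−0.027·1) = 0.9734;  e^(−rT) = e^(−0.08·1) = 0.9231
N(−d₂) = N(-0.10) = 0.4602;  N(−d₁) = N(-0.42) = 0.3372
P = 339·0.9231·0.4602 − 349·0.9734·0.3372 = 144.0108 − 114.5524 = 29.4584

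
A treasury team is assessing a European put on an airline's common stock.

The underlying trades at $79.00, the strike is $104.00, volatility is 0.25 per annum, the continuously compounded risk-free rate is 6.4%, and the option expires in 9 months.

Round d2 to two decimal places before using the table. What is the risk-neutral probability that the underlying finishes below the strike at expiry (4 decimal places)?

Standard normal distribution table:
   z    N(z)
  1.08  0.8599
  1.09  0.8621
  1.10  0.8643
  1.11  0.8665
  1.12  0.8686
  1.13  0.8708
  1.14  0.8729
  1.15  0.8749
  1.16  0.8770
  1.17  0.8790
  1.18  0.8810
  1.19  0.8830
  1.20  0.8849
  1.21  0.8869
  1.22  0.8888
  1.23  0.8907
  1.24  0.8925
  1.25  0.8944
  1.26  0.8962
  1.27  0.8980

0.8770

T = 0.75;  σ√T = 0.2165
d₁ = [ln(79/104) + (0.064 + 0.25²/2)·0.75] / 0.2165 = [-0.2749 + 0.0714] / 0.2165 = -0.9400 ⇒ -0.94
d₂ = d₁ − σ√T = -0.9400 − 0.2165 = -1.1565 ⇒ -1.16
Pr(exercise) under Q = N(−d₂) = N(1.16) = 0.8770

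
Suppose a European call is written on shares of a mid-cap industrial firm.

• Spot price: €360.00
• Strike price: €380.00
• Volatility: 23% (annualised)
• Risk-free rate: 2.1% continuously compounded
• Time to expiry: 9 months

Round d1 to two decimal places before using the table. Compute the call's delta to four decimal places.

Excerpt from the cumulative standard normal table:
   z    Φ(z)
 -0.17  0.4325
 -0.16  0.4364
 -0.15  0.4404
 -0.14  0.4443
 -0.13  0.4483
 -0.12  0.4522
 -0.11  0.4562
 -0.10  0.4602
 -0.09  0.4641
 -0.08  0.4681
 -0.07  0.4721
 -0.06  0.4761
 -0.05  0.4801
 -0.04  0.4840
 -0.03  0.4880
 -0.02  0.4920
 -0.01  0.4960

0.4641

T = 0.75;  σ√T = 0.1992
d₁ = [ln(360/380) + (0.021 + ½·0.23²)·0.75] / (σ√T) = (-0.0541 + 0.0356) / 0.1992 = -0.0928 which rounds to -0.09
N(d₁) = N(-0.09) = 0.4641
Δ_call = N(d₁) = 0.4641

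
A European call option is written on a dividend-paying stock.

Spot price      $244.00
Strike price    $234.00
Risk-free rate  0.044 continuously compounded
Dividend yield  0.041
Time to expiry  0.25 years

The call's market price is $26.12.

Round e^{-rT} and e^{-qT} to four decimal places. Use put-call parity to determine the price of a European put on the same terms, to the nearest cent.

exp(−qT) = exp(−0.041·0.25) = 0.9898;  exp(−rT) = exp(−0.044·0.25) = 0.9891
Put-call parity: C − P = S·e^(−qT) − K·e^(−rT) = 244·0.9898 − 234·0.9891 = 241.5112 − 231.4494 = 10.0618
P = C − (C − P) = 26.12 − (10.0618) = 16.0582

$16.06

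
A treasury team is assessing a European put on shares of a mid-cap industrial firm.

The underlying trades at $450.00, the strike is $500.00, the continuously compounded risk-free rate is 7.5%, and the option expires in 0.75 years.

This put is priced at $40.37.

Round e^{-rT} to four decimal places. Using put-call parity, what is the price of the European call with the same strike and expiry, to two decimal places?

exp(−rT) = exp(−0.075·0.75) = 0.9453
Put-call parity: C − P = S − K·e^(−rT) = 450 − 500·0.9453 = 450 − 472.6500 = -22.6500
C = P + (C − P) = 40.37 + (-22.6500) = 17.7200

$17.72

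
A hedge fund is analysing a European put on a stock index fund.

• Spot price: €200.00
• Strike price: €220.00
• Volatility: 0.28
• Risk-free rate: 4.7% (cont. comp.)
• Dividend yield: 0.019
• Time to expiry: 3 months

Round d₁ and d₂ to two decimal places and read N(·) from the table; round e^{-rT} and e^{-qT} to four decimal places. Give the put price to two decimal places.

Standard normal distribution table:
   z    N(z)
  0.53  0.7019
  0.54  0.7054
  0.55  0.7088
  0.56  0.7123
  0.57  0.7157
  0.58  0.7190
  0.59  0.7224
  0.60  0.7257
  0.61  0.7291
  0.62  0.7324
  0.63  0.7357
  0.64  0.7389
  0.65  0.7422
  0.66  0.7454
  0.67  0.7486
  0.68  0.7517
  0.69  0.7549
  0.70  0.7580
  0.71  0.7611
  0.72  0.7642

σ√T = 0.28·√0.25 = 0.1400
ln(S/K) + (r − q + σ²/2)T = ln(200/220) + (0.047 − 0.019 + 0.28²/2)·0.25 = -0.0953 + 0.0168 = -0.0785
d₁ = -0.0785 / 0.1400 = -0.5608 which rounds to -0.56
d₂ = d₁ − σ√T = -0.5608 − 0.1400 = -0.7008 which rounds to -0.70
e^(−qT) = e^(−0.019·0.25) = 0.9953;  e^(−rT) = e^(−0.047·0.25) = 0.9883
N(−d₂) = N(0.70) = 0.7580;  N(−d₁) = N(0.56) = 0.7123
P = 220·0.9883·0.7580 − 200·0.9953·0.7123 = 164.8089 − 141.7904 = 23.0185

€23.02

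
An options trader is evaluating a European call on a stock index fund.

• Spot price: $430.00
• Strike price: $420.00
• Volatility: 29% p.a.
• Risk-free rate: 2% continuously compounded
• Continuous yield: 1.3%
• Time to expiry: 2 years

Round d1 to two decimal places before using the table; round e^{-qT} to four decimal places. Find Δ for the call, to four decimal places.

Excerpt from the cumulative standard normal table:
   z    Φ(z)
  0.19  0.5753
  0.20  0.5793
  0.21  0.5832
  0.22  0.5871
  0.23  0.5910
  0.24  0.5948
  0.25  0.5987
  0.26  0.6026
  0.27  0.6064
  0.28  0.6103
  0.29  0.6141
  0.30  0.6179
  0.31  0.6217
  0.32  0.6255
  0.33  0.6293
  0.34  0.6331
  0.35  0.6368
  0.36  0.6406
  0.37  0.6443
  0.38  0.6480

0.6020

T = 2;  σ√T = 0.4101
d₁ = [ln(430/420) + (0.02 − 0.013 + 0.29²/2)·2] / 0.4101 = [0.0235 + 0.0981] / 0.4101 = 0.2966 which rounds to 0.30
N(d₁) = N(0.30) = 0.6179
Δ_call = e^(−qT)·N(d₁) = 0.9743·0.6179 = 0.6020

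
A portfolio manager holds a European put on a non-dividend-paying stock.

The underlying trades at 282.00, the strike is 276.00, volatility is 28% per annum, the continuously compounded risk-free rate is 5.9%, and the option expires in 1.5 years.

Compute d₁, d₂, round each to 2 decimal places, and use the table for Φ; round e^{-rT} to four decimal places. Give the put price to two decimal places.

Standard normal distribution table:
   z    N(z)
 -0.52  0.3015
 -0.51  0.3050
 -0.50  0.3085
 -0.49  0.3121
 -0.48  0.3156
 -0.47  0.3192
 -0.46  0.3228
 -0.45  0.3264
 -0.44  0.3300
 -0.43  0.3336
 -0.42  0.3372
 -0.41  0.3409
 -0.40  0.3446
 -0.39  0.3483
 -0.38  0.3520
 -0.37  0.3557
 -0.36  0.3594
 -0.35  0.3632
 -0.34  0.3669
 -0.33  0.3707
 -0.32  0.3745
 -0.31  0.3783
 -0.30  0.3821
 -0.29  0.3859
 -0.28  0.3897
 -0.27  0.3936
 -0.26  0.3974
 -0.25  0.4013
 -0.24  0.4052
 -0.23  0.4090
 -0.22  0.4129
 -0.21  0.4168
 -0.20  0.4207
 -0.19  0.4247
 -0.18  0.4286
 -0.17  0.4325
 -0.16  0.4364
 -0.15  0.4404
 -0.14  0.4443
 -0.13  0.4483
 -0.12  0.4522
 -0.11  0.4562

σ√T = 0.28·√1.5 = 0.3429
d₁ = [ln(282/276) + (0.059 + 0.28²/2)·1.5] / 0.3429 = [0.0215 + 0.1473] / 0.3429 = 0.4922 which rounds to 0.49
d₂ = d₁ − σ√T = 0.4922 − 0.3429 = 0.1493 which rounds to 0.15
exp(−rT) = exp(−0.059·1.5) = 0.9153
P = 276·0.9153·N(-0.15) − 282·N(-0.49) = 276·0.9153·0.4404 − 282·0.3121 = 111.2551 − 88.0122 = 23.2429

23.24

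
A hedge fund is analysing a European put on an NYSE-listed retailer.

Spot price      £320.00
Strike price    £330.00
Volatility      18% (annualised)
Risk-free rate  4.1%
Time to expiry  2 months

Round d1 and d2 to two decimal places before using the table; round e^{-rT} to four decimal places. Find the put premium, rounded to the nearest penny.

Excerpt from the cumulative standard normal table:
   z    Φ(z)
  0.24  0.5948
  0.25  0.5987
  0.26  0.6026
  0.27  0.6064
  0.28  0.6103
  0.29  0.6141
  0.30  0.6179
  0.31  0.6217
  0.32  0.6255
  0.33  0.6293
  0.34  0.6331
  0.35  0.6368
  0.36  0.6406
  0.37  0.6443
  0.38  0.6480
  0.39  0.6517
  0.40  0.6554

σ√T = 0.18·√0.1667 = 0.0735
d₁ = [ln(320/330) + (0.041 + 0.18²/2)·0.1667] / 0.0735 = [-0.0308 + 0.0095] / 0.0735 = -0.2890 ⇒ -0.29
d₂ = d₁ − σ√T = -0.2890 − 0.0735 = -0.3625 ⇒ -0.36
exp(−rT) = exp(−0.041·0.1667) = 0.9932
N(−d₂) = N(0.36) = 0.6406;  N(−d₁) = N(0.29) = 0.6141
P = 330·0.9932·0.6406 − 320·0.6141 = 209.9605 − 196.5120 = 13.4485

£13.45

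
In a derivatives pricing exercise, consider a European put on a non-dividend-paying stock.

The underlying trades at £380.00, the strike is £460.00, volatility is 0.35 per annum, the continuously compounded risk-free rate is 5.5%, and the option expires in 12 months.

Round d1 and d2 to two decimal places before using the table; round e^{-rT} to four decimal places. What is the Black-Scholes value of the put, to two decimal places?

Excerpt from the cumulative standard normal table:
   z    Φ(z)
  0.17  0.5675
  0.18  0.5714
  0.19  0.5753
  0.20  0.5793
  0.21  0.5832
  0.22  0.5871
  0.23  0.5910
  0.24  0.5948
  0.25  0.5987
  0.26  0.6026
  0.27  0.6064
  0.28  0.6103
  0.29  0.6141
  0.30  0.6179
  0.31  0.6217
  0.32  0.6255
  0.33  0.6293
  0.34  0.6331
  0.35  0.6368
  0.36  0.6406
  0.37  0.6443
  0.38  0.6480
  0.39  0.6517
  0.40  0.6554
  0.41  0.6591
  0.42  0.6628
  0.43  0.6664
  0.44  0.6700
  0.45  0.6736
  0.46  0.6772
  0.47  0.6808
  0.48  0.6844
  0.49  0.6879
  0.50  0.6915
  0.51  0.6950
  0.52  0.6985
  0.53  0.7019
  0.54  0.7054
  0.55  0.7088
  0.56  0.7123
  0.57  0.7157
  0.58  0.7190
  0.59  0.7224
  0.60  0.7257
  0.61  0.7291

σ√T = 0.35·√1 = 0.3500
d₁ = [ln(380/460) + (0.055 + ½·0.35²)·1] / (σ√T) = (-0.1911 + 0.1162) / 0.3500 = -0.2137 ⇒ -0.21
d₂ = -0.2137 − 0.3500 = -0.5637 ⇒ -0.56
e^(−rT) = e^(−0.055·1) = 0.9465
P = 460·0.9465·N(0.56) − 380·N(0.21) = 460·0.9465·0.7123 − 380·0.5832 = 310.1283 − 221.6160 = 88.5123

£88.51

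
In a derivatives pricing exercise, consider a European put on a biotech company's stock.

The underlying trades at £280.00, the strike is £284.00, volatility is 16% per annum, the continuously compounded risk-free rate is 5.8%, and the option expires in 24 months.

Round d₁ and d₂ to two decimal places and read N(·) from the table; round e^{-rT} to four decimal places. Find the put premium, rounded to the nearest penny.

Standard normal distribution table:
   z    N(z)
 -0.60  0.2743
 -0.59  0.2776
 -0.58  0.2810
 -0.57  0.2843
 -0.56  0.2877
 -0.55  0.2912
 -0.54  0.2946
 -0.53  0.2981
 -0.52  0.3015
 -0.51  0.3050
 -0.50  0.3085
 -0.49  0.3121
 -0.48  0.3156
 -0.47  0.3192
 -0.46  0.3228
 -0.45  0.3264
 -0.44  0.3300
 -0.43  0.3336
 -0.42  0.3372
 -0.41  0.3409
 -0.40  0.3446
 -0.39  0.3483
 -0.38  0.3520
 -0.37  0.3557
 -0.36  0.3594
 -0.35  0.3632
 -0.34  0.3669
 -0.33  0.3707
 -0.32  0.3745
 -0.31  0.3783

£12.23

T = 2;  σ√T = 0.2263
d₁ = [ln(280/284) + (0.058 + ½·0.16²)·2] / (σ√T) = (-0.0142 + 0.1416) / 0.2263 = 0.5631 ≈ 0.56
d₂ = 0.5631 − 0.2263 = 0.3368 ≈ 0.34
e^(−rT) = e^(−0.058·2) = 0.8905
N(−d₂) = N(-0.34) = 0.3669;  N(−d₁) = N(-0.56) = 0.2877
P = 284·0.8905·0.3669 − 280·0.2877 = 92.7897 − 80.5560 = 12.2337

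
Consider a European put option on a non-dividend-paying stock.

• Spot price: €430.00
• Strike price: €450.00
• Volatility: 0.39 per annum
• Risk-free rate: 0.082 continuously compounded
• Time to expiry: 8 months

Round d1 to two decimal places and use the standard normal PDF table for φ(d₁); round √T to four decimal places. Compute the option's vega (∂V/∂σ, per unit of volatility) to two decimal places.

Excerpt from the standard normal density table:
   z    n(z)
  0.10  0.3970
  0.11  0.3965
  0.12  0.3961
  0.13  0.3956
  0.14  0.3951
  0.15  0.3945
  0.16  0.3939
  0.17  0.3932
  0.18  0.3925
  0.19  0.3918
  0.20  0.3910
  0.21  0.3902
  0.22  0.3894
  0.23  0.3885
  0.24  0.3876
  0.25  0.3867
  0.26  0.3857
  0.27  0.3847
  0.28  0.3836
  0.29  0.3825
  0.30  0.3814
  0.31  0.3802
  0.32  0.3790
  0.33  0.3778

137.56

σ√T = 0.39·√0.6667 = 0.3184
d₁ = [ln(430/450) + (0.082 + 0.39²/2)·0.6667] / 0.3184 = [-0.0455 + 0.1054] / 0.3184 = 0.1881 ⇒ 0.19
√T = √0.6667 = 0.8165
φ(d₁) = φ(0.19) = 0.3918
vega = S·φ(d₁)·√T = 430·0.3918·0.8165 = 137.5590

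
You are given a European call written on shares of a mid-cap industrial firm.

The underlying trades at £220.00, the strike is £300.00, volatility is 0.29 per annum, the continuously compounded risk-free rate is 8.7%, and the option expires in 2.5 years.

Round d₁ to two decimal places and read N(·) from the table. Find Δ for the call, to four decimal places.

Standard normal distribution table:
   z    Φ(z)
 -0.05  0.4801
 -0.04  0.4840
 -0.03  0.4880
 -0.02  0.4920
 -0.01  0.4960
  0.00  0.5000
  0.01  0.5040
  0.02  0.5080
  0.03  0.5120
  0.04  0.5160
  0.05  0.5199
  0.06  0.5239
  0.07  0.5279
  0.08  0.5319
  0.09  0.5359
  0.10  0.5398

0.5120

σ√T = 0.29 × 1.5811 = 0.4585
d₁ = [ln(220/300) + (0.087 + 0.29²/2)·2.5] / 0.4585 = [-0.3102 + 0.3226] / 0.4585 = 0.0272 which rounds to 0.03
N(d₁) = N(0.03) = 0.5120
Δ_call = N(d₁) = 0.5120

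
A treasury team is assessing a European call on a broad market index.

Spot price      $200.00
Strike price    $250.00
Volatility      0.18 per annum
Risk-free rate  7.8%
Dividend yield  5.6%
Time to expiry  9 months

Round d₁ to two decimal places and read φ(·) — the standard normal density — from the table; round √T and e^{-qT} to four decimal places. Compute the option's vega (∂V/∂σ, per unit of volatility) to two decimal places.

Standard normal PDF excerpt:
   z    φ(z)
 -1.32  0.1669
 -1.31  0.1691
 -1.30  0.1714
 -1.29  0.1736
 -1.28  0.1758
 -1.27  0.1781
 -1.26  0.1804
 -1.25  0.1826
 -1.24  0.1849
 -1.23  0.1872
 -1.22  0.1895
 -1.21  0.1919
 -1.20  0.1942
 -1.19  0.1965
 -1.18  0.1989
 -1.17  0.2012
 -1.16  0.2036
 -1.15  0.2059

σ√T = 0.18·√0.75 = 0.1559
d₁ = [ln(200/250) + (0.078 − 0.056 + 0.18²/2)·0.75] / 0.1559 = [-0.2231 + 0.0286] / 0.1559 = -1.2477 which rounds to -1.25
√T = √0.75 = 0.8660
φ(d₁) = φ(-1.25) = 0.1826
exp(−qT) = exp(−0.056·0.75) = 0.9589
vega = S·exp(−qT)·φ(d₁)·√T = 200·0.9589·0.1826·0.8660 = 30.3265

30.33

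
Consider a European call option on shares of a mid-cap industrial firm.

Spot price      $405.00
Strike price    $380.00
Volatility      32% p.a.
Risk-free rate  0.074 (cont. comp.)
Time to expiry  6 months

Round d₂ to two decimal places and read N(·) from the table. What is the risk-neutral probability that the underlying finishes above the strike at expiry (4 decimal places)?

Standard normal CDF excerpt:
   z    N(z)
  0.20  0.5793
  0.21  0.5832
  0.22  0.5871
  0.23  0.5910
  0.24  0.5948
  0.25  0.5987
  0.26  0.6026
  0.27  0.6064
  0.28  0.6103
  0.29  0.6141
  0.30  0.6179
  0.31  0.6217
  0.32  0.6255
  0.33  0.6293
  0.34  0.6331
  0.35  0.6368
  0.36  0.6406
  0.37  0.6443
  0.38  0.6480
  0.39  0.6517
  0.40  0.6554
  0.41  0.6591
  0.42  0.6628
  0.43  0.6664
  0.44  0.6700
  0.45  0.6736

0.6293

T = 0.5;  σ√T = 0.2263
d₁ = [ln(405/380) + (0.074 + ½·0.32²)·0.5] / (σ√T) = (0.0637 + 0.0626) / 0.2263 = 0.5582 ≈ 0.56
d₂ = 0.5582 − 0.2263 = 0.3320 ≈ 0.33
Pr(exercise) under Q = N(d₂) = 0.6293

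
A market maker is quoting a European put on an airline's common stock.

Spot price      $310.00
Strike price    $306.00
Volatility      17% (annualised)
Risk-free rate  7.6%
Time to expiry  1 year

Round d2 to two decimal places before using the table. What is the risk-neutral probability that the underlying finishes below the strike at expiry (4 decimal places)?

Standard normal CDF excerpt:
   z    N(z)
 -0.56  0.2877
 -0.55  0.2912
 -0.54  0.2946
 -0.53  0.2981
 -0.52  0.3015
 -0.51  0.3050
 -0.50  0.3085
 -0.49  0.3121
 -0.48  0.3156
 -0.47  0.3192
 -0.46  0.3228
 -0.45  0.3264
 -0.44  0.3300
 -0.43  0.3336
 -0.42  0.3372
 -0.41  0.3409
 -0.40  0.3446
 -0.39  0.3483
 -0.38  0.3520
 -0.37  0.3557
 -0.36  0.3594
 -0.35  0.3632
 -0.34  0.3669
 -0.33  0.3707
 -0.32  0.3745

σ√T = 0.17·√1 = 0.1700
d₁ = [ln(310/306) + (0.076 + ½·0.17²)·1] / (σ√T) = (0.0130 + 0.0905) / 0.1700 = 0.6085 ≈ 0.61
d₂ = 0.6085 − 0.1700 = 0.4385 ≈ 0.44
Pr(exercise) under Q = N(−d₂) = N(-0.44) = 0.3300

0.3300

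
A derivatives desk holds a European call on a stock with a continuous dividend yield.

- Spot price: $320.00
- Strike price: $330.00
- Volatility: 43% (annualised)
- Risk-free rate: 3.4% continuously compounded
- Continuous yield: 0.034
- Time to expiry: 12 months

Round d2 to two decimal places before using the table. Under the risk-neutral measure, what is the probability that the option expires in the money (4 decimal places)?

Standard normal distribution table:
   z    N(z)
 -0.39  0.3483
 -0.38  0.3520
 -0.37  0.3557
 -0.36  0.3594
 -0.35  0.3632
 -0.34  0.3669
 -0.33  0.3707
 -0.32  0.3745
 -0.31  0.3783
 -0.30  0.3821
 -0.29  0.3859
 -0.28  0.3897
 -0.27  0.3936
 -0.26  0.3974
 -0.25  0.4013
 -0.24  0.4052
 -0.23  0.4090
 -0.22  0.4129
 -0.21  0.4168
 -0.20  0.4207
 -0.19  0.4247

0.3859

σ√T = 0.43 × 1.0000 = 0.4300
d₁ = [ln(320/330) + (0.034 − 0.034 + 0.43²/2)·1] / 0.4300 = [-0.0308 + 0.0924] / 0.4300 = 0.1434 which rounds to 0.14
d₂ = d₁ − σ√T = 0.1434 − 0.4300 = -0.2866 which rounds to -0.29
Risk-neutral Pr[S_T > K] = N(d₂) = N(-0.29) = 0.3859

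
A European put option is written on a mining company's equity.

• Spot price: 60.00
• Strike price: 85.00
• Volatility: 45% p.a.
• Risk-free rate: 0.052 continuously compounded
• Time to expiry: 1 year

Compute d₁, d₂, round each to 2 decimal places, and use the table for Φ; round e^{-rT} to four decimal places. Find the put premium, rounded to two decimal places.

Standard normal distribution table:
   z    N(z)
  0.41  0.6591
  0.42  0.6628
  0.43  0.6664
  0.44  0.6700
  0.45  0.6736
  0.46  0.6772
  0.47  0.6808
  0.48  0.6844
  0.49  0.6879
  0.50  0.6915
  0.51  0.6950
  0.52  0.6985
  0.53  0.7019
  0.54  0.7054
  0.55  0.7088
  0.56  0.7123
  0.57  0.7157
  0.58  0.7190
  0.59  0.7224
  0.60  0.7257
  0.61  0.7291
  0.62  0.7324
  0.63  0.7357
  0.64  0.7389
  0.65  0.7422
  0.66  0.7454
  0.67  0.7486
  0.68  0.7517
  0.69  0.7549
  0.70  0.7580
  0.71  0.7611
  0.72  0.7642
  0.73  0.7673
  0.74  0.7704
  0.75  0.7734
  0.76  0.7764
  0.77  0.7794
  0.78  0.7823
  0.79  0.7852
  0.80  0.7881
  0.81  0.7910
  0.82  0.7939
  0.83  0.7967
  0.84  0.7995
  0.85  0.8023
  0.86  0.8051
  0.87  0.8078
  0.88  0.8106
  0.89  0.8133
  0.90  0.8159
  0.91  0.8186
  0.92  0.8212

T = 1;  σ√T = 0.4500
d₁ = [ln(60/85) + (0.052 + ½·0.45²)·1] / (σ√T) = (-0.3483 + 0.1532) / 0.4500 = -0.4335 ⇒ -0.43
d₂ = -0.4335 − 0.4500 = -0.8835 ⇒ -0.88
exp(−rT) = exp(−0.052·1) = 0.9493
P = 85·0.9493·N(0.88) − 60·N(0.43) = 85·0.9493·0.8106 − 60·0.6664 = 65.4077 − 39.9840 = 25.4237

25.42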